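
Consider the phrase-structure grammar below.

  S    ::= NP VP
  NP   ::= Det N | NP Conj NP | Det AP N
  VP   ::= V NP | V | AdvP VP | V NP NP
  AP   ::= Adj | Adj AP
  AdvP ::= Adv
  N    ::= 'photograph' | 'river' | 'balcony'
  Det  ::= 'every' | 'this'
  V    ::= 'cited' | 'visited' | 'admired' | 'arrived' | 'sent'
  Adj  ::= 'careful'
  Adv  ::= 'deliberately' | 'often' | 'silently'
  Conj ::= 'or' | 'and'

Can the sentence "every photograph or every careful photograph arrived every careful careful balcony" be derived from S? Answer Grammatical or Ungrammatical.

Grammatical

S
  NP
    NP
      Det: every
      N: photograph
    Conj: or
    NP
      Det: every
      AP
        Adj: careful
      N: photograph
  VP
    V: arrived
    NP
      Det: every
      AP
        Adj: careful
        AP
          Adj: careful
      N: balcony
Each bracket corresponds to one application of a listed rule, so the string is derivable from S.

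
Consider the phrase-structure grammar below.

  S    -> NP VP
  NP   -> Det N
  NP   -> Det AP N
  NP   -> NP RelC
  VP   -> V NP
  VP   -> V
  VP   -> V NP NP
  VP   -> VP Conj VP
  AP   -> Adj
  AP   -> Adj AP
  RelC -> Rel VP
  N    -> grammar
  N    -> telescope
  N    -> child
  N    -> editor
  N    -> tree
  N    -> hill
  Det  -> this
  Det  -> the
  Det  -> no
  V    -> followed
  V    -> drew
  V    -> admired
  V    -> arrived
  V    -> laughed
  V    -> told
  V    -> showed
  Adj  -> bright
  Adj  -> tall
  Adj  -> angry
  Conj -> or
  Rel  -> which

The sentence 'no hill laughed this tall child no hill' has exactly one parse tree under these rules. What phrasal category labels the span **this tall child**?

NP

[S [NP [Det no] [N hill]] [VP [V laughed] [NP [Det this] [AP [Adj tall]] [N child]] [NP [Det no] [N hill]]]]
The span 'this tall child' is the NP node built by NP → Det AP N.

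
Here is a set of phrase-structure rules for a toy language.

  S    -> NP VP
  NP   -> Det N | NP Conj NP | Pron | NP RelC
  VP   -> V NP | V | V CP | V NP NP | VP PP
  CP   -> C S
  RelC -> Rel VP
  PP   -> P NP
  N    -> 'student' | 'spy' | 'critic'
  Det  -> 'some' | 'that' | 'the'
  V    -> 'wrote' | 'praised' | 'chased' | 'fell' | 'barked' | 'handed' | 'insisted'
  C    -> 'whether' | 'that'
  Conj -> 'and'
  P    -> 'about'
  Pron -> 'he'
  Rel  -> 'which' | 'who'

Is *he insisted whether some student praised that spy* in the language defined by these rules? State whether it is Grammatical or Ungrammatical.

S
  NP
    Pron: he
  VP
    V: insisted
    CP
      C: whether
      S
        NP
          Det: some
          N: student
        VP
          V: praised
          NP
            Det: that
            N: spy
The bracketing above is licensed at every node by one of the given productions, with S at the root.

Grammatical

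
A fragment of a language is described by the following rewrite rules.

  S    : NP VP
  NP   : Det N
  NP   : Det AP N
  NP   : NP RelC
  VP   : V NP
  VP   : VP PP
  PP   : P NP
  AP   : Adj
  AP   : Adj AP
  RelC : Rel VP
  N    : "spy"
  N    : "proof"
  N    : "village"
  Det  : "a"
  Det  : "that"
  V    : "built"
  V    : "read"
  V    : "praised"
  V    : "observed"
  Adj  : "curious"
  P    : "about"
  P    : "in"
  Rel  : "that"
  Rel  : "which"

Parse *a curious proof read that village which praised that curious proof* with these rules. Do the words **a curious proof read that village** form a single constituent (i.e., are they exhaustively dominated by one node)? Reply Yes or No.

No

[S [NP [Det a] [AP [Adj curious]] [N proof]] [VP [V read] [NP [NP [Det that] [N village]] [RelC [Rel which] [VP [V praised] [NP [Det that] [AP [Adj curious]] [N proof]]]]]]]
The smallest constituent containing 'a curious proof read that village' is the S spanning 'a curious proof read that village which praised that curious proof'; no single node in the tree dominates exactly the given words.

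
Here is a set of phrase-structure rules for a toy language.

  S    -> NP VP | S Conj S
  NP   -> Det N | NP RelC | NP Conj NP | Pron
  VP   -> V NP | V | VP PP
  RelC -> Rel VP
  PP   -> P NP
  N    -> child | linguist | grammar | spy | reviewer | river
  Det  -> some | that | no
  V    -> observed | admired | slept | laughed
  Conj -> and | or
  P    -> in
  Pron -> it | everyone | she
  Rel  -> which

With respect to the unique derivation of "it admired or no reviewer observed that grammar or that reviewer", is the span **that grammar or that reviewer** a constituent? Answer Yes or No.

[S [S [NP [Pron it]] [VP [V admired]]] [Conj or] [S [NP [Det no] [N reviewer]] [VP [V observed] [NP [NP [Det that] [N grammar]] [Conj or] [NP [Det that] [N reviewer]]]]]]
The words 'that grammar or that reviewer' are exhaustively dominated by a single NP node (built by NP → NP Conj NP), so they form a constituent.

Yes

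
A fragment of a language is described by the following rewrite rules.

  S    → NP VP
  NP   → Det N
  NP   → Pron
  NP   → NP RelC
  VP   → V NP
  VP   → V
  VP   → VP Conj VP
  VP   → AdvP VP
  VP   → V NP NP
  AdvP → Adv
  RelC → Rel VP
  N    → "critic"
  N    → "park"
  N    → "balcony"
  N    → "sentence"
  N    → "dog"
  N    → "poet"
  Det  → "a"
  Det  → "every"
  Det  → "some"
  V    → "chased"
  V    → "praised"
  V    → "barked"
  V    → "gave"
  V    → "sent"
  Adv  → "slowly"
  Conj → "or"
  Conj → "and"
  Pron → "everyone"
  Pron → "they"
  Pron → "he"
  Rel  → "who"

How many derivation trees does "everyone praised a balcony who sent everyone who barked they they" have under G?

Two of the 7 distinct bracketings:
[S [NP [Pron everyone]] [VP [V praised] [NP [NP [Det a] [N balcony]] [RelC [Rel who] [VP [V sent] [NP [NP [Pron everyone]] [RelC [Rel who] [VP [V barked] [NP [Pron they]] [NP [Pron they]]]]]]]]]]
[S [NP [Pron everyone]] [VP [V praised] [NP [NP [Det a] [N balcony]] [RelC [Rel who] [VP [V sent] [NP [NP [Pron everyone]] [RelC [Rel who] [VP [V barked] [NP [Pron they]]]]] [NP [Pron they]]]]]]]
The trees differ in how a recursive rule is bracketed over the same span.

7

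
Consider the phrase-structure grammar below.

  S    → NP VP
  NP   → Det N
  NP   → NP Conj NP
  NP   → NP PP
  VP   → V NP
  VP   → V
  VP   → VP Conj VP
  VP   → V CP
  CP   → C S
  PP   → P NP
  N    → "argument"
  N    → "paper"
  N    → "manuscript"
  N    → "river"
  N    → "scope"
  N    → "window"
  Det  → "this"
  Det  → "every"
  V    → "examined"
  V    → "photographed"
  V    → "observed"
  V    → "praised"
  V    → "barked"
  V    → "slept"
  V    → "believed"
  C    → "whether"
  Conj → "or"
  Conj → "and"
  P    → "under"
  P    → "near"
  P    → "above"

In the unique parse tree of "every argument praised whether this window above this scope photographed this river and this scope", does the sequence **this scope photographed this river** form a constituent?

[S [NP [Det every] [N argument]] [VP [V praised] [CP [C whether] [S [NP [NP [Det this] [N window]] [PP [P above] [NP [Det this] [N scope]]]] [VP [V photographed] [NP [NP [Det this] [N river]] [Conj and] [NP [Det this] [N scope]]]]]]]]
The smallest constituent containing 'this scope photographed this river' is the S spanning 'this window above this scope photographed this river and this scope'; no single node in the tree dominates exactly the given words.

No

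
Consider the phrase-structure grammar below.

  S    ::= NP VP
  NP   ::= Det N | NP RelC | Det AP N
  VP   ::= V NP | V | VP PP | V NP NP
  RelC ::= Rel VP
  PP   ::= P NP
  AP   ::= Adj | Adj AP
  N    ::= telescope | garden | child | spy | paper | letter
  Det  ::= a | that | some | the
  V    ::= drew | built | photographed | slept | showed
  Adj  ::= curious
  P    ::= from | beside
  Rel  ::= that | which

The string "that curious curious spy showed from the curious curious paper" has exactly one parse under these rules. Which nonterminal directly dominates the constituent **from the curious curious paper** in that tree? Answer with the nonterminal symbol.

VP

[S [NP [Det that] [AP [Adj curious] [AP [Adj curious]]] [N spy]] [VP [VP [V showed]] [PP [P from] [NP [Det the] [AP [Adj curious] [AP [Adj curious]]] [N paper]]]]]
The span 'from the curious curious paper' is the PP node built by PP → P NP.
Its mother is the VP built by VP → VP PP.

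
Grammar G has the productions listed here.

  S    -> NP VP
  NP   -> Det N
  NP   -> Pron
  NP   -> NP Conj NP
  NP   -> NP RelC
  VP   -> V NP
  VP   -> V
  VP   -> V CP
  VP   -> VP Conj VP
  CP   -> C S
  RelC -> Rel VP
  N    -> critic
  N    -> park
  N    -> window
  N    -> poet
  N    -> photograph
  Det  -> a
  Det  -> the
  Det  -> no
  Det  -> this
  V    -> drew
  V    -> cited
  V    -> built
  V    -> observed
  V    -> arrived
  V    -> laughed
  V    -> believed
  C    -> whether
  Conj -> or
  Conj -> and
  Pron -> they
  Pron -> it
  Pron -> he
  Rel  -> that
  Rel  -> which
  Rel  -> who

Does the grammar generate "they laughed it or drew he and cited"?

Grammatical

S
  NP
    Pron: they
  VP
    VP
      V: laughed
      NP
        Pron: it
    Conj: or
    VP
      VP
        V: drew
        NP
          Pron: he
      Conj: and
      VP
        V: cited
Each bracket corresponds to one application of a listed rule, so the string is derivable from S.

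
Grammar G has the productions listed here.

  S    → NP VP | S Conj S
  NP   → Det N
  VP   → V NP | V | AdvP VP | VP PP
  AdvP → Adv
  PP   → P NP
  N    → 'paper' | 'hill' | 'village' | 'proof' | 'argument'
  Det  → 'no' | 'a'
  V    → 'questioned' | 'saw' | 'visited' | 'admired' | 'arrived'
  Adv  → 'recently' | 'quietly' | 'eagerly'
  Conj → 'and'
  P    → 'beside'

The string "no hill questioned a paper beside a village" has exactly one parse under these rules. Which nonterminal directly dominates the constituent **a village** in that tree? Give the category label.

PP

[S [NP [Det no] [N hill]] [VP [VP [V questioned] [NP [Det a] [N paper]]] [PP [P beside] [NP [Det a] [N village]]]]]
The span 'a village' is the NP node built by NP → Det N.
Its mother is the PP built by PP → P NP.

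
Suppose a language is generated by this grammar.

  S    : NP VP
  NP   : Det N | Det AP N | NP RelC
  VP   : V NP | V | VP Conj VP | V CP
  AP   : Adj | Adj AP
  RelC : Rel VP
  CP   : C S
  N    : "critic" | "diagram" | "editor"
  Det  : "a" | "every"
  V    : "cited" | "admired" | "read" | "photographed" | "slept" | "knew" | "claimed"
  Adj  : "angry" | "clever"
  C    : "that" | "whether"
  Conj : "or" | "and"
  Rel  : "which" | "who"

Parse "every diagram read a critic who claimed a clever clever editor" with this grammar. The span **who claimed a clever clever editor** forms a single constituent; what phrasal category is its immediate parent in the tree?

NP

[S [NP [Det every] [N diagram]] [VP [V read] [NP [NP [Det a] [N critic]] [RelC [Rel who] [VP [V claimed] [NP [Det a] [AP [Adj clever] [AP [Adj clever]]] [N editor]]]]]]]
The span 'who claimed a clever clever editor' is the RelC node built by RelC → Rel VP.
Its mother is the NP built by NP → NP RelC.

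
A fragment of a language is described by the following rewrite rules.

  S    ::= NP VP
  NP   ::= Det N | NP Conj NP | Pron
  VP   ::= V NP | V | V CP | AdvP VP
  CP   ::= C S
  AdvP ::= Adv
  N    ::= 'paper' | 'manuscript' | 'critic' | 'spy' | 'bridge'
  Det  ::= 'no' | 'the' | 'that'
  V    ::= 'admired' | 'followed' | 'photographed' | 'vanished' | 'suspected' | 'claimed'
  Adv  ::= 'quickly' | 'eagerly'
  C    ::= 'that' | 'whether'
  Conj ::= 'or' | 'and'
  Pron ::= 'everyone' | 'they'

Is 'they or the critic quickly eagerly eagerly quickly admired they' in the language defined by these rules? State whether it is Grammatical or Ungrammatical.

[S [NP [NP [Pron they]] [Conj or] [NP [Det the] [N critic]]] [VP [AdvP [Adv quickly]] [VP [AdvP [Adv eagerly]] [VP [AdvP [Adv eagerly]] [VP [AdvP [Adv quickly]] [VP [V admired] [NP [Pron they]]]]]]]]
Every word is introduced by a lexical rule and the phrasal rules combine the resulting categories into a single S.

Grammatical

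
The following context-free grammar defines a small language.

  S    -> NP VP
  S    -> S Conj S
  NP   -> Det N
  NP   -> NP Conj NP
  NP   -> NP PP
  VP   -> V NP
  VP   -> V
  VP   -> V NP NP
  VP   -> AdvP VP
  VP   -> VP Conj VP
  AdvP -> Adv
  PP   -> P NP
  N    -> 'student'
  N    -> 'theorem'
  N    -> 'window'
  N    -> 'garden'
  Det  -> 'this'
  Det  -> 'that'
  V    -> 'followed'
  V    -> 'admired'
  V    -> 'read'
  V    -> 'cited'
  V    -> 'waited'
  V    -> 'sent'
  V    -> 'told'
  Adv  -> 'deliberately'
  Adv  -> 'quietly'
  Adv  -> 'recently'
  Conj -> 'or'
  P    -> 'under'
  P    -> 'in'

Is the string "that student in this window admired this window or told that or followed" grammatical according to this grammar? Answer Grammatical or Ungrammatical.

Ungrammatical

A Det word can never sit immediately before a Conj word in any string this grammar generates, so the substring 'that or' rules out a derivation.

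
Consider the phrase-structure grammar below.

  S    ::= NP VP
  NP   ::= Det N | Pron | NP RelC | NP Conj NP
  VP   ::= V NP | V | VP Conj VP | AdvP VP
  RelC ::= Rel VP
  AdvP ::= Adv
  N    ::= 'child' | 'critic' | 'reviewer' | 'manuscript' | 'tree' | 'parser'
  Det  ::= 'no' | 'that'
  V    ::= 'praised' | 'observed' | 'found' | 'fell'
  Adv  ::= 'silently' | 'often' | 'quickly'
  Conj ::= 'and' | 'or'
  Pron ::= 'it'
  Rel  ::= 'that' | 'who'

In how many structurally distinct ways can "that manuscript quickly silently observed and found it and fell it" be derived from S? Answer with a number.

Two of the 9 distinct bracketings:
[S [NP [Det that] [N manuscript]] [VP [VP [AdvP [Adv quickly]] [VP [AdvP [Adv silently]] [VP [V observed]]]] [Conj and] [VP [VP [V found] [NP [Pron it]]] [Conj and] [VP [V fell] [NP [Pron it]]]]]]
[S [NP [Det that] [N manuscript]] [VP [VP [VP [AdvP [Adv quickly]] [VP [AdvP [Adv silently]] [VP [V observed]]]] [Conj and] [VP [V found] [NP [Pron it]]]] [Conj and] [VP [V fell] [NP [Pron it]]]]]
The trees differ in how a recursive rule is bracketed over the same span.

9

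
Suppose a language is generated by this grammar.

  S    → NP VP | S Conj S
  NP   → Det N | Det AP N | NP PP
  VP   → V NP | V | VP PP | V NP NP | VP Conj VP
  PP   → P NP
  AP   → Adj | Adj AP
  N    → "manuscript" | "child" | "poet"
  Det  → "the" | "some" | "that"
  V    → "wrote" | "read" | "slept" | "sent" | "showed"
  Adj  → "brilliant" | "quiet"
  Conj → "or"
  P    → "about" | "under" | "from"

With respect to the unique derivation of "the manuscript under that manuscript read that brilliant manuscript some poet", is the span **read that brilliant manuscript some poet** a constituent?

[S [NP [NP [Det the] [N manuscript]] [PP [P under] [NP [Det that] [N manuscript]]]] [VP [V read] [NP [Det that] [AP [Adj brilliant]] [N manuscript]] [NP [Det some] [N poet]]]]
The words 'read that brilliant manuscript some poet' are exhaustively dominated by a single VP node (built by VP → V NP NP), so they form a constituent.

Yes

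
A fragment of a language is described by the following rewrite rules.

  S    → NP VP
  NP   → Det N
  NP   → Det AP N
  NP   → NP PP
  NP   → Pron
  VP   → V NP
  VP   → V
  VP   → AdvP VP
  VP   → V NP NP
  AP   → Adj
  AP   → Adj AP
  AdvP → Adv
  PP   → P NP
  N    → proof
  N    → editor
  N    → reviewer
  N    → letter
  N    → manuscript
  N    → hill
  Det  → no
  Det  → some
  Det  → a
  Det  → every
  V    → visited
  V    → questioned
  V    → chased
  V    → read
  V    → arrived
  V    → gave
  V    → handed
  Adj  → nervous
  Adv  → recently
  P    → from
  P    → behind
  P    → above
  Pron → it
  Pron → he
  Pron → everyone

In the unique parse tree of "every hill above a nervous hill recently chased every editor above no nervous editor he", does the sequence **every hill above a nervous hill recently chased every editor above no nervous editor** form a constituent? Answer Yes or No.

[S [NP [NP [Det every] [N hill]] [PP [P above] [NP [Det a] [AP [Adj nervous]] [N hill]]]] [VP [AdvP [Adv recently]] [VP [V chased] [NP [NP [Det every] [N editor]] [PP [P above] [NP [Det no] [AP [Adj nervous]] [N editor]]]] [NP [Pron he]]]]]
The smallest constituent containing 'every hill above a nervous hill recently chased every editor above no nervous editor' is the S spanning 'every hill above a nervous hill recently chased every editor above no nervous editor he'; no single node in the tree dominates exactly the given words.

No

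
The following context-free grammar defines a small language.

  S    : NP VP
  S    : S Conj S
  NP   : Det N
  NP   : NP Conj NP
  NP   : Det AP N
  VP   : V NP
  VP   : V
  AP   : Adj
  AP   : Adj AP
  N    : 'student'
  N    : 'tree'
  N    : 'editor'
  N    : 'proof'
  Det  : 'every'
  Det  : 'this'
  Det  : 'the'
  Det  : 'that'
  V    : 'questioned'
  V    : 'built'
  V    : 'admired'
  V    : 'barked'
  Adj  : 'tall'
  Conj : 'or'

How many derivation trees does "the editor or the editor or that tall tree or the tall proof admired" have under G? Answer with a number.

Two of the 5 distinct bracketings:
[S [NP [NP [Det the] [N editor]] [Conj or] [NP [NP [Det the] [N editor]] [Conj or] [NP [NP [Det that] [AP [Adj tall]] [N tree]] [Conj or] [NP [Det the] [AP [Adj tall]] [N proof]]]]] [VP [V admired]]]
[S [NP [NP [Det the] [N editor]] [Conj or] [NP [NP [NP [Det the] [N editor]] [Conj or] [NP [Det that] [AP [Adj tall]] [N tree]]] [Conj or] [NP [Det the] [AP [Adj tall]] [N proof]]]] [VP [V admired]]]
The trees differ in how a recursive rule is bracketed over the same span.

5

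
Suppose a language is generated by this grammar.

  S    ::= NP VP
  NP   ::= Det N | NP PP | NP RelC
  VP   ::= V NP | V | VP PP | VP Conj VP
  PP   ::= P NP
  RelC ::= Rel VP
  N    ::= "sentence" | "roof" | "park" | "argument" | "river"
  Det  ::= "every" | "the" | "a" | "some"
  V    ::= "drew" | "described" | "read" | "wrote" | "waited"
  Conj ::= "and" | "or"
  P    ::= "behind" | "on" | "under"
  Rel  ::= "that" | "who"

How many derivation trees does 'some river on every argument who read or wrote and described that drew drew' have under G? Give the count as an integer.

Two of the 6 distinct bracketings:
[S [NP [NP [Det some] [N river]] [PP [P on] [NP [NP [NP [Det every] [N argument]] [RelC [Rel who] [VP [VP [V read]] [Conj or] [VP [VP [V wrote]] [Conj and] [VP [V described]]]]]] [RelC [Rel that] [VP [V drew]]]]]] [VP [V drew]]]
[S [NP [NP [Det some] [N river]] [PP [P on] [NP [NP [NP [Det every] [N argument]] [RelC [Rel who] [VP [VP [VP [V read]] [Conj or] [VP [V wrote]]] [Conj and] [VP [V described]]]]] [RelC [Rel that] [VP [V drew]]]]]] [VP [V drew]]]
The trees differ in how a recursive rule is bracketed over the same span.

6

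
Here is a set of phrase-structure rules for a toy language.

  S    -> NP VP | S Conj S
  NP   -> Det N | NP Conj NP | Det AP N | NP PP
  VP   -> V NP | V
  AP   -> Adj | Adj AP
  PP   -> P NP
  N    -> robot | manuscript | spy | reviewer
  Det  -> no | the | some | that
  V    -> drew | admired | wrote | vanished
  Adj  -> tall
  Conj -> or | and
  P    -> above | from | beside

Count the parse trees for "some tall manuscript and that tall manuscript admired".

1

[S [NP [NP [Det some] [AP [Adj tall]] [N manuscript]] [Conj and] [NP [Det that] [AP [Adj tall]] [N manuscript]]] [VP [V admired]]]
No rule offers an alternative attachment or grouping for any span, so this is the only derivation.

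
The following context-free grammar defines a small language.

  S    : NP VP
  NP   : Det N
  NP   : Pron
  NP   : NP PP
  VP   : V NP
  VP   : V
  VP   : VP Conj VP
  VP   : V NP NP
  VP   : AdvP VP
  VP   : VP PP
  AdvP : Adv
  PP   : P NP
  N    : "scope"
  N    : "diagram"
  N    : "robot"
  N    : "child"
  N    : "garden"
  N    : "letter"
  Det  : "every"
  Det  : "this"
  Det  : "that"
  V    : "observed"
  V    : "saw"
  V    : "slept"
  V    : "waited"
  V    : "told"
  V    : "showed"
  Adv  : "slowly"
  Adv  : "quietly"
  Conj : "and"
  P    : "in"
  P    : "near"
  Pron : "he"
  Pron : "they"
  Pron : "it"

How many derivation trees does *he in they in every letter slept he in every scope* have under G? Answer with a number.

Two of the 4 distinct bracketings:
[S [NP [NP [Pron he]] [PP [P in] [NP [NP [Pron they]] [PP [P in] [NP [Det every] [N letter]]]]]] [VP [V slept] [NP [NP [Pron he]] [PP [P in] [NP [Det every] [N scope]]]]]]
[S [NP [NP [Pron he]] [PP [P in] [NP [NP [Pron they]] [PP [P in] [NP [Det every] [N letter]]]]]] [VP [VP [V slept] [NP [Pron he]]] [PP [P in] [NP [Det every] [N scope]]]]]
The difference turns on whether VP → VP PP is used at the relevant span, versus an alternative expansion of VP.

4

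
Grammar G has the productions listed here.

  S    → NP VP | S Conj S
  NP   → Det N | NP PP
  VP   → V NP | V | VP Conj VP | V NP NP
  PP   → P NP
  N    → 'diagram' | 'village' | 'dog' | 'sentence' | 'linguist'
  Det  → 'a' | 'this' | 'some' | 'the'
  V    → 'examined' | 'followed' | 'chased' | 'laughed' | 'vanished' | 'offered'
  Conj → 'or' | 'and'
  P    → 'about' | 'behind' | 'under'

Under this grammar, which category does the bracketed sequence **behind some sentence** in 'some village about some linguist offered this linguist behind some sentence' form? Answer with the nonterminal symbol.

S
  NP
    NP
      Det: some
      N: village
    PP
      P: about
      NP
        Det: some
        N: linguist
  VP
    V: offered
    NP
      NP
        Det: this
        N: linguist
      PP
        P: behind
        NP
          Det: some
          N: sentence
The span 'behind some sentence' is the PP node built by PP → P NP.

PP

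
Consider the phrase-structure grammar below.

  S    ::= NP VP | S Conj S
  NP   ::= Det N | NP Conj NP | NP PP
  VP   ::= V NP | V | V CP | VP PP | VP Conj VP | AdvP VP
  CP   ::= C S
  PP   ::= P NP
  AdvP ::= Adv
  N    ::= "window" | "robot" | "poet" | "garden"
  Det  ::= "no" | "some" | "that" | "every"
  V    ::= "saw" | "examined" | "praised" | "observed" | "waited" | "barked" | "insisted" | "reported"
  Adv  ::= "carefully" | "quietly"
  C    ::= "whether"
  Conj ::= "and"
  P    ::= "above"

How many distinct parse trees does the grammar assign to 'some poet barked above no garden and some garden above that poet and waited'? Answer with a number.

Two of the 3 distinct bracketings:
[S [NP [Det some] [N poet]] [VP [VP [VP [V barked]] [PP [P above] [NP [NP [Det no] [N garden]] [Conj and] [NP [NP [Det some] [N garden]] [PP [P above] [NP [Det that] [N poet]]]]]]] [Conj and] [VP [V waited]]]]
[S [NP [Det some] [N poet]] [VP [VP [VP [V barked]] [PP [P above] [NP [NP [NP [Det no] [N garden]] [Conj and] [NP [Det some] [N garden]]] [PP [P above] [NP [Det that] [N poet]]]]]] [Conj and] [VP [V waited]]]]
The trees differ in how a recursive rule is bracketed over the same span.

3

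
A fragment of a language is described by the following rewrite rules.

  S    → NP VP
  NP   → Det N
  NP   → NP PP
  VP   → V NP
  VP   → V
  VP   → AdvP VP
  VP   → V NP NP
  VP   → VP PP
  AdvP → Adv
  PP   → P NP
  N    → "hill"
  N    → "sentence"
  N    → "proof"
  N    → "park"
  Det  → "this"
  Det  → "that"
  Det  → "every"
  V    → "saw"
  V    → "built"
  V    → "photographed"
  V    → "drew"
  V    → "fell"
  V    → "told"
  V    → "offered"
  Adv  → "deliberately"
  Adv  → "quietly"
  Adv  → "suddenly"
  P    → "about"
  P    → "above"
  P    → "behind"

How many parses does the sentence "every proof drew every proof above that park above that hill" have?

5

Two of the 5 distinct bracketings:
[S [NP [Det every] [N proof]] [VP [V drew] [NP [NP [Det every] [N proof]] [PP [P above] [NP [NP [Det that] [N park]] [PP [P above] [NP [Det that] [N hill]]]]]]]]
[S [NP [Det every] [N proof]] [VP [V drew] [NP [NP [NP [Det every] [N proof]] [PP [P above] [NP [Det that] [N park]]]] [PP [P above] [NP [Det that] [N hill]]]]]]
The trees differ in how a recursive rule is bracketed over the same span.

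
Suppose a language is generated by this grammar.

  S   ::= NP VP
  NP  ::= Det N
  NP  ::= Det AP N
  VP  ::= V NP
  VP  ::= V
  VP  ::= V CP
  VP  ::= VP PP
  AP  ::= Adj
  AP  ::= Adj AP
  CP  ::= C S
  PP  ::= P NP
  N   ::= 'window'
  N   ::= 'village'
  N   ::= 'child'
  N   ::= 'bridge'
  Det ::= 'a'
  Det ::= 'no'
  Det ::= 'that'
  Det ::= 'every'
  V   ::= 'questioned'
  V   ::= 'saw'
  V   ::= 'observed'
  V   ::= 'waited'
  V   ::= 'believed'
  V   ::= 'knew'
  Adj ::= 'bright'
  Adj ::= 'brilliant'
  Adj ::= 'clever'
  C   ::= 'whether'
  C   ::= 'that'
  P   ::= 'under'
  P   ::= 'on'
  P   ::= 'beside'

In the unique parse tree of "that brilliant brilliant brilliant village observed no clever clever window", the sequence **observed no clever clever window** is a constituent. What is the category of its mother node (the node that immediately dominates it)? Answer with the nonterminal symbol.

[S [NP [Det that] [AP [Adj brilliant] [AP [Adj brilliant] [AP [Adj brilliant]]]] [N village]] [VP [V observed] [NP [Det no] [AP [Adj clever] [AP [Adj clever]]] [N window]]]]
The span 'observed no clever clever window' is the VP node built by VP → V NP.
Its mother is the S built by S → NP VP.

S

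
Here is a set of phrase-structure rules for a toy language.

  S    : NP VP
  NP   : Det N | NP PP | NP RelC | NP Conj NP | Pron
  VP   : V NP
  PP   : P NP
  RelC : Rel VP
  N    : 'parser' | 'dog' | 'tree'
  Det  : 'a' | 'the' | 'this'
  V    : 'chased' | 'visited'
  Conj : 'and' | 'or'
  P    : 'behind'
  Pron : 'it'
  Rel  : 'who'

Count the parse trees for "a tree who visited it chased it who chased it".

[S [NP [NP [Det a] [N tree]] [RelC [Rel who] [VP [V visited] [NP [Pron it]]]]] [VP [V chased] [NP [NP [Pron it]] [RelC [Rel who] [VP [V chased] [NP [Pron it]]]]]]]
No rule offers an alternative attachment or grouping for any span, so this is the only derivation.

1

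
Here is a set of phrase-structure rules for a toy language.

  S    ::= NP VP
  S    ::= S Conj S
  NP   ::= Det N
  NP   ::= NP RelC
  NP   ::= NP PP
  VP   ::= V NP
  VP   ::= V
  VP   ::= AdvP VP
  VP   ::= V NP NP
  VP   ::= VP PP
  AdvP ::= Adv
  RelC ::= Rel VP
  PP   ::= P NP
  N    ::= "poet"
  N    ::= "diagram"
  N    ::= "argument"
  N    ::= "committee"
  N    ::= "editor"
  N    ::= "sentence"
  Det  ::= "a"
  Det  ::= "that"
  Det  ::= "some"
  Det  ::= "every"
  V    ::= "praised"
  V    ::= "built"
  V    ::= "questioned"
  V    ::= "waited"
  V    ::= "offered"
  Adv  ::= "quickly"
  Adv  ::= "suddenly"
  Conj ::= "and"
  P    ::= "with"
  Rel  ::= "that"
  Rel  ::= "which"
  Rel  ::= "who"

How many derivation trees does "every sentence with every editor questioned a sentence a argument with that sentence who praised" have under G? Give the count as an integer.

Two of the 3 distinct bracketings:
[S [NP [NP [Det every] [N sentence]] [PP [P with] [NP [Det every] [N editor]]]] [VP [V questioned] [NP [Det a] [N sentence]] [NP [NP [NP [Det a] [N argument]] [PP [P with] [NP [Det that] [N sentence]]]] [RelC [Rel who] [VP [V praised]]]]]]
[S [NP [NP [Det every] [N sentence]] [PP [P with] [NP [Det every] [N editor]]]] [VP [V questioned] [NP [Det a] [N sentence]] [NP [NP [Det a] [N argument]] [PP [P with] [NP [NP [Det that] [N sentence]] [RelC [Rel who] [VP [V praised]]]]]]]]
The trees differ in how a recursive rule is bracketed over the same span.

3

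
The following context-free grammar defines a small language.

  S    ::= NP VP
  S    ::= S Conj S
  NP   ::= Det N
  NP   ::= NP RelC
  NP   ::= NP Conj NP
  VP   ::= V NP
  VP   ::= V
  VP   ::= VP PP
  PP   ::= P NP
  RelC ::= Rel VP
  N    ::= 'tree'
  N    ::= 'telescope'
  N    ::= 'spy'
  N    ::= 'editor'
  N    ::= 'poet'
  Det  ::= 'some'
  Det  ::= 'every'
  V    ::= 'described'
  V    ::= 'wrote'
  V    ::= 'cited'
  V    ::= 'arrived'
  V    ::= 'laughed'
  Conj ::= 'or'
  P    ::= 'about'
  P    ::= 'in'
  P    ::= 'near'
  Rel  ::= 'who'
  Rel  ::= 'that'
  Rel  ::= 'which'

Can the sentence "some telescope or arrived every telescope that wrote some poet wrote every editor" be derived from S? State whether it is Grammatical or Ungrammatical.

Ungrammatical

A Conj word can never sit immediately before a V word in any string this grammar generates, so the substring 'or arrived' rules out a derivation.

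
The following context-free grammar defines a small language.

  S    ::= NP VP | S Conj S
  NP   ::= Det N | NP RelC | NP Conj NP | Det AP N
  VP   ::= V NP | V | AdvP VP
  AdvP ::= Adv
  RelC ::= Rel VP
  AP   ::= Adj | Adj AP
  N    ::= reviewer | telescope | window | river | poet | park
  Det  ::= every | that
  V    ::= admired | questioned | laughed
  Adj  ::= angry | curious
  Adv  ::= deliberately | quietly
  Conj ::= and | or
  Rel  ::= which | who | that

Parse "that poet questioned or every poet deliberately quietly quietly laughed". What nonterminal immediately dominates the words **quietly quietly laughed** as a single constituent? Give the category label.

VP

[S [S [NP [Det that] [N poet]] [VP [V questioned]]] [Conj or] [S [NP [Det every] [N poet]] [VP [AdvP [Adv deliberately]] [VP [AdvP [Adv quietly]] [VP [AdvP [Adv quietly]] [VP [V laughed]]]]]]]
The span 'quietly quietly laughed' is the VP node built by VP → AdvP VP.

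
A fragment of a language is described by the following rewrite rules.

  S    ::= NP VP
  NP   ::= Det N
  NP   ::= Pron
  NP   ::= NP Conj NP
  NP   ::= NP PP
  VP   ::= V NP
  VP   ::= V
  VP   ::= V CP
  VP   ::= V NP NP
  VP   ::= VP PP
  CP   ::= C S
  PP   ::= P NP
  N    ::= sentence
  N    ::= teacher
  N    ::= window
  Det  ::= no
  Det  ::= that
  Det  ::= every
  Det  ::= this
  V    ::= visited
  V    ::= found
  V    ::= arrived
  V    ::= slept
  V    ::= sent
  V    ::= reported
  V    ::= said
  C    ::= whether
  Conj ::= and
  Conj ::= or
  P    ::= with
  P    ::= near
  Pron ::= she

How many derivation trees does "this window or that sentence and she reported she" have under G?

The two bracketings:
[S [NP [NP [Det this] [N window]] [Conj or] [NP [NP [Det that] [N sentence]] [Conj and] [NP [Pron she]]]] [VP [V reported] [NP [Pron she]]]]
[S [NP [NP [NP [Det this] [N window]] [Conj or] [NP [Det that] [N sentence]]] [Conj and] [NP [Pron she]]] [VP [V reported] [NP [Pron she]]]]
The trees differ in how a recursive rule is bracketed over the same span.

2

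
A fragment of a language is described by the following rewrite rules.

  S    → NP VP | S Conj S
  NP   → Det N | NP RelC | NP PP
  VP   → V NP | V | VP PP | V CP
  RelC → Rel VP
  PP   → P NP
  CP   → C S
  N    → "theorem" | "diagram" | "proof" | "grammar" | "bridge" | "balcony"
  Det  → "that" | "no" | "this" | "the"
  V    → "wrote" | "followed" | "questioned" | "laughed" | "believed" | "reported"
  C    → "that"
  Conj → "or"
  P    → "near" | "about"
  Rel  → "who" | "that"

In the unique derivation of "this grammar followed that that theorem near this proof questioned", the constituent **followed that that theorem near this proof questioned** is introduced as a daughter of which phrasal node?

[S [NP [Det this] [N grammar]] [VP [V followed] [CP [C that] [S [NP [NP [Det that] [N theorem]] [PP [P near] [NP [Det this] [N proof]]]] [VP [V questioned]]]]]]
The span 'followed that that theorem near this proof questioned' is the VP node built by VP → V CP.
Its mother is the S built by S → NP VP.

S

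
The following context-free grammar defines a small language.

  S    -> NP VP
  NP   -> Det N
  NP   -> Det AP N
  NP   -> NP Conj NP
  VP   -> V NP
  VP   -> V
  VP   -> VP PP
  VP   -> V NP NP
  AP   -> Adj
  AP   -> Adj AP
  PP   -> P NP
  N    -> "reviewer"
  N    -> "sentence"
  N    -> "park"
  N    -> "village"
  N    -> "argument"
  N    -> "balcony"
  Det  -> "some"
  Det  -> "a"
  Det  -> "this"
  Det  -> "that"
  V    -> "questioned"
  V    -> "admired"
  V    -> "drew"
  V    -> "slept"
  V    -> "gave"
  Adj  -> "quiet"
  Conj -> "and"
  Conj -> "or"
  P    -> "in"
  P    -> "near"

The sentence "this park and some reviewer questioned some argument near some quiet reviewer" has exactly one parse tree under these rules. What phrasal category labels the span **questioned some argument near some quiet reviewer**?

VP

[S [NP [NP [Det this] [N park]] [Conj and] [NP [Det some] [N reviewer]]] [VP [VP [V questioned] [NP [Det some] [N argument]]] [PP [P near] [NP [Det some] [AP [Adj quiet]] [N reviewer]]]]]
The span 'questioned some argument near some quiet reviewer' is the VP node built by VP → VP PP.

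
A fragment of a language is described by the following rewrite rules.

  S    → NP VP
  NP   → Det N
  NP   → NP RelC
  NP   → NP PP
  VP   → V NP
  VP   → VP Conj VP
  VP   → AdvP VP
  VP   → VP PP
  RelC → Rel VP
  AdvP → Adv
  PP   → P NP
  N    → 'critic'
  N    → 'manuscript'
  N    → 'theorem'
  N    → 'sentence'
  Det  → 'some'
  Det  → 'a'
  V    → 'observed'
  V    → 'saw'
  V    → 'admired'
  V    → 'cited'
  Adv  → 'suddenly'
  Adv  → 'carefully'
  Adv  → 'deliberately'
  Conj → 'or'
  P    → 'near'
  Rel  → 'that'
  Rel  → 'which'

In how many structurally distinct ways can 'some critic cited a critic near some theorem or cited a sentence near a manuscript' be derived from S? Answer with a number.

Two of the 6 distinct bracketings:
[S [NP [Det some] [N critic]] [VP [VP [V cited] [NP [NP [Det a] [N critic]] [PP [P near] [NP [Det some] [N theorem]]]]] [Conj or] [VP [V cited] [NP [NP [Det a] [N sentence]] [PP [P near] [NP [Det a] [N manuscript]]]]]]]
[S [NP [Det some] [N critic]] [VP [VP [V cited] [NP [NP [Det a] [N critic]] [PP [P near] [NP [Det some] [N theorem]]]]] [Conj or] [VP [VP [V cited] [NP [Det a] [N sentence]]] [PP [P near] [NP [Det a] [N manuscript]]]]]]
The difference turns on whether VP → VP PP is used at the relevant span, versus an alternative expansion of VP.

6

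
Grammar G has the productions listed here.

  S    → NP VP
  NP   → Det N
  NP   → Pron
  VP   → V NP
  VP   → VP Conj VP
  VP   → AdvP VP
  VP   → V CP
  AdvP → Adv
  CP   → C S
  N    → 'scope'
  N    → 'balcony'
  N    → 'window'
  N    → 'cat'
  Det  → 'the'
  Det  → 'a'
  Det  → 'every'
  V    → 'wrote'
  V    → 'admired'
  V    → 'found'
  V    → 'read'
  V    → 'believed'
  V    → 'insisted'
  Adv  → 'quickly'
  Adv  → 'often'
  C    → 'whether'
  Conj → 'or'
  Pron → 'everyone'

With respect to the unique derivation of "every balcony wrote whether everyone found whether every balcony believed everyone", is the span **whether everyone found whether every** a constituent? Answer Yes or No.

No

[S [NP [Det every] [N balcony]] [VP [V wrote] [CP [C whether] [S [NP [Pron everyone]] [VP [V found] [CP [C whether] [S [NP [Det every] [N balcony]] [VP [V believed] [NP [Pron everyone]]]]]]]]]]
The smallest constituent containing 'whether everyone found whether every' is the CP spanning 'whether everyone found whether every balcony believed everyone'; no single node in the tree dominates exactly the given words.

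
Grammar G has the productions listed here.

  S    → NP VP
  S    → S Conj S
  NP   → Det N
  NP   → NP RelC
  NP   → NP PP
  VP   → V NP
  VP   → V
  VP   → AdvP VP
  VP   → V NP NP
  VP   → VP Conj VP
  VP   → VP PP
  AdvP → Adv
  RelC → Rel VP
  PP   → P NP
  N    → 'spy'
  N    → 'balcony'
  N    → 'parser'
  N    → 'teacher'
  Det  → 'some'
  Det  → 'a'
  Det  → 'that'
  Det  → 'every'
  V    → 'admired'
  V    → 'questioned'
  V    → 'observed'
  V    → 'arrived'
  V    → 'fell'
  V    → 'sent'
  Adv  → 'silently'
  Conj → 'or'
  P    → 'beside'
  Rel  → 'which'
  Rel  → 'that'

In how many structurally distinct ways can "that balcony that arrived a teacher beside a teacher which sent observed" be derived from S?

Two of the 7 distinct bracketings:
[S [NP [NP [Det that] [N balcony]] [RelC [Rel that] [VP [V arrived] [NP [NP [NP [Det a] [N teacher]] [PP [P beside] [NP [Det a] [N teacher]]]] [RelC [Rel which] [VP [V sent]]]]]]] [VP [V observed]]]
[S [NP [NP [Det that] [N balcony]] [RelC [Rel that] [VP [V arrived] [NP [NP [Det a] [N teacher]] [PP [P beside] [NP [NP [Det a] [N teacher]] [RelC [Rel which] [VP [V sent]]]]]]]]] [VP [V observed]]]
The trees differ in how a recursive rule is bracketed over the same span.

7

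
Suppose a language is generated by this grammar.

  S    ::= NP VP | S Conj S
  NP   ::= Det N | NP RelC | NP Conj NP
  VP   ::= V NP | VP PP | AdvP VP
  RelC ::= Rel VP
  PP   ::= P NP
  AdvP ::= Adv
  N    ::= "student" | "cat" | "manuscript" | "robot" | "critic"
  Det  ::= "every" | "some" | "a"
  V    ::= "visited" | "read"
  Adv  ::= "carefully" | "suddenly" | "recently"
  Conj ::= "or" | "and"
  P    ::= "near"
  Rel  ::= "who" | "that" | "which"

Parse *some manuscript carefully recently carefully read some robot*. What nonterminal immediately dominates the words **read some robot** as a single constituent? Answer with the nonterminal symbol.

VP

[S [NP [Det some] [N manuscript]] [VP [AdvP [Adv carefully]] [VP [AdvP [Adv recently]] [VP [AdvP [Adv carefully]] [VP [V read] [NP [Det some] [N robot]]]]]]]
The span 'read some robot' is the VP node built by VP → V NP.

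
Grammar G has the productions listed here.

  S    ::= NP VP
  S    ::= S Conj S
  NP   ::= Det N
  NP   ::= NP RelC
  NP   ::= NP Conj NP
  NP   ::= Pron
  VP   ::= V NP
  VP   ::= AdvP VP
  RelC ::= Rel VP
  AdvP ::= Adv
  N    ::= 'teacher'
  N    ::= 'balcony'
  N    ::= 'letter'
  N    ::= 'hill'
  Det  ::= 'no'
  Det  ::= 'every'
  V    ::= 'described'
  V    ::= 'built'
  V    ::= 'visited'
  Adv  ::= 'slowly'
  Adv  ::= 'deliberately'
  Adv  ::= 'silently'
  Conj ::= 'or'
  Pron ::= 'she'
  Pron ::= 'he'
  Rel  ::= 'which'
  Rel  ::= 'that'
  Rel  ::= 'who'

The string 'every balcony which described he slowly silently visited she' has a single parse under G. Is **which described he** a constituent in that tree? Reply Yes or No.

Yes

[S [NP [NP [Det every] [N balcony]] [RelC [Rel which] [VP [V described] [NP [Pron he]]]]] [VP [AdvP [Adv slowly]] [VP [AdvP [Adv silently]] [VP [V visited] [NP [Pron she]]]]]]
The words 'which described he' are exhaustively dominated by a single RelC node (built by RelC → Rel VP), so they form a constituent.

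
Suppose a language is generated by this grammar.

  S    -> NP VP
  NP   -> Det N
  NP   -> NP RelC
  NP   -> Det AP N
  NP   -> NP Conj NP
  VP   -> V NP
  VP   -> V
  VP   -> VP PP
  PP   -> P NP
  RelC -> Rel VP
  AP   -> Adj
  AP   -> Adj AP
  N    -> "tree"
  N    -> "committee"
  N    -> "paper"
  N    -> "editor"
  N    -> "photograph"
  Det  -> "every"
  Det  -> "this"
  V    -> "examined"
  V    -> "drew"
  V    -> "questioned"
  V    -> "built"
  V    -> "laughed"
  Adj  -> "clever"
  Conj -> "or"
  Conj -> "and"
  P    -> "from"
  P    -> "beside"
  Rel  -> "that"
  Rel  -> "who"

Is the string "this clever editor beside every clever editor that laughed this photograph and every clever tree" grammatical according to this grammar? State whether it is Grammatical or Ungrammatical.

For S → NP VP, the only prefix that parses as NP is 'this clever editor', but the remainder 'beside every clever editor that laughed this photograph and every clever tree' is not a VP under these rules.

Ungrammatical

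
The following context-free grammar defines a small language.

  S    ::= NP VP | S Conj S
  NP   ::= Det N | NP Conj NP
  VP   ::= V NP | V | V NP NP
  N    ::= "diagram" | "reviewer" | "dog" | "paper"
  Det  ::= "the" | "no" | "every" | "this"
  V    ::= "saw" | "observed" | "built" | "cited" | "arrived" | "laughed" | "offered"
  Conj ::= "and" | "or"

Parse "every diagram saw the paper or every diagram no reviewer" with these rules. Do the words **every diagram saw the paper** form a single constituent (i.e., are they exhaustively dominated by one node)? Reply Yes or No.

[S [NP [Det every] [N diagram]] [VP [V saw] [NP [NP [Det the] [N paper]] [Conj or] [NP [Det every] [N diagram]]] [NP [Det no] [N reviewer]]]]
The smallest constituent containing 'every diagram saw the paper' is the S spanning 'every diagram saw the paper or every diagram no reviewer'; no single node in the tree dominates exactly the given words.

No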